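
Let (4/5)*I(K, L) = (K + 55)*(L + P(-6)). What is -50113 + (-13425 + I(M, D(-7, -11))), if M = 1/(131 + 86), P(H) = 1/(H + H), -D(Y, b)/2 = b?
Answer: -40382248/651 ≈ -62031.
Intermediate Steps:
D(Y, b) = -2*b
P(H) = 1/(2*H)
M = 1/217 ≈ 0.0046083
I(K, L) = 5*(55 + K)*(-1/12 + L)/4 (I(K, L) = 5*((K + 55)*(L + (½)/(-6)))/4 = 5*((55 + K)*(L + (½)*(-⅙)))/4 = 5*((55 + K)*(L - 1/12))/4 = 5*((55 + K)*(-1/12 + L))/4 = 5*(55 + K)*(-1/12 + L)/4)
-50113 + (-13425 + I(M, D(-7, -11))) = -50113 + (-13425 + (-275/48 - 5/48*1/217 + 275*(-2*(-11))/4 + (5/4)*(1/217)*(-2*(-11)))) = -50113 + (-13425 + (-275/48 - 5/10416 + (275/4)*22 + (5/4)*(1/217)*22)) = -50113 + (-13425 + (-275/48 - 5/10416 + 3025/2 + 55/434)) = -50113 + (-13425 + 980990/651) = -50113 - 7758685/651 = -40382248/651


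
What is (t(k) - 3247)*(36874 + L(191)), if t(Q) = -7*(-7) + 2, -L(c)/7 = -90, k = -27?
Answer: -119862784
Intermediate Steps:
L(c) = 630 (L(c) = -7*(-90) = 630)
t(Q) = 51 (t(Q) = 49 + 2 = 51)
(t(k) - 3247)*(36874 + L(191)) = (51 - 3247)*(36874 + 630) = -3196*37504 = -119862784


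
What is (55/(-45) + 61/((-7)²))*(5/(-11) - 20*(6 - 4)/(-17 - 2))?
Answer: 1150/30723 ≈ 0.037431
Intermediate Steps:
(55/(-45) + 61/((-7)²))*(5/(-11) - 20*(6 - 4)/(-17 - 2)) = (55*(-1/45) + 61/49)*(5*(-1/11) - 20/((-19/2))) = (-11/9 + 61*(1/49))*(-5/11 - 20/((-19*½))) = (-11/9 + 61/49)*(-5/11 - 20/(-19/2)) = 10*(-5/11 - 20*(-2/19))/441 = 10*(-5/11 + 40/19)/441 = (10/441)*(345/209) = 1150/30723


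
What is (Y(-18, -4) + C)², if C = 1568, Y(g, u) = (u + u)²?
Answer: 2663424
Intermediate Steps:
Y(g, u) = 4*u² (Y(g, u) = (2*u)² = 4*u²)
(Y(-18, -4) + C)² = (4*(-4)² + 1568)² = (4*16 + 1568)² = (64 + 1568)² = 1632² = 2663424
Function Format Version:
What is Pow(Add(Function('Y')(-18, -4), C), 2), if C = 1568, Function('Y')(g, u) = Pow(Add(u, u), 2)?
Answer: 2663424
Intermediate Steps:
Function('Y')(g, u) = Mul(4, Pow(u, 2)) (Function('Y')(g, u) = Pow(Mul(2, u), 2) = Mul(4, Pow(u, 2)))
Pow(Add(Function('Y')(-18, -4), C), 2) = Pow(Add(Mul(4, Pow(-4, 2)), 1568), 2) = Pow(Add(Mul(4, 16), 1568), 2) = Pow(Add(64, 1568), 2) = Pow(1632, 2) = 2663424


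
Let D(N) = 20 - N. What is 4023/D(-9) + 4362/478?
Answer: 1024746/6931 ≈ 147.85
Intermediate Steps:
4023/D(-9) + 4362/478 = 4023/(20 - 1*(-9)) + 4362/478 = 4023/(20 + 9) + 4362*(1/478) = 4023/29 + 2181/239 = 1024746/6931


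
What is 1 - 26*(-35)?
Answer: 911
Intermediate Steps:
1 - 26*(-35) = 1 + 910 = 911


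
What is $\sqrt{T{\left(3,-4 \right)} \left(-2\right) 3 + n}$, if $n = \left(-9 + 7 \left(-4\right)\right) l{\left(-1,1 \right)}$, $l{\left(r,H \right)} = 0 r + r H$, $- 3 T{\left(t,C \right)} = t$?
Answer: $\sqrt{43} \approx 6.5574$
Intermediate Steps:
$T{\left(t,C \right)} = - \frac{t}{3}$
$l{\left(r,H \right)} = H r$ ($l{\left(r,H \right)} = 0 + H r = H r$)
$n = 37$ ($n = \left(-9 + 7 \left(-4\right)\right) 1 \left(-1\right) = \left(-9 - 28\right) \left(-1\right) = \left(-37\right) \left(-1\right) = 37$)
$\sqrt{T{\left(3,-4 \right)} \left(-2\right) 3 + n} = \sqrt{\left(- \frac{1}{3}\right) 3 \left(-2\right) 3 + 37} = \sqrt{\left(-1\right) \left(-2\right) 3 + 37} = \sqrt{2 \cdot 3 + 37} = \sqrt{6 + 37} = \sqrt{43}$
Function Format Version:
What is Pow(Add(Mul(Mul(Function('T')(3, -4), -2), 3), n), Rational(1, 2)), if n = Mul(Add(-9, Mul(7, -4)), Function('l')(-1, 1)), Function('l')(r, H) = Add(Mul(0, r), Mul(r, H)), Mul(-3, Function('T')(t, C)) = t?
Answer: Pow(43, Rational(1, 2)) ≈ 6.5574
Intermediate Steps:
Function('T')(t, C) = Mul(Rational(-1, 3), t)
Function('l')(r, H) = Mul(H, r) (Function('l')(r, H) = Add(0, Mul(H, r)) = Mul(H, r))
n = 37 (n = Mul(Add(-9, Mul(7, -4)), Mul(1, -1)) = Mul(Add(-9, -28), -1) = Mul(-37, -1) = 37)
Pow(Add(Mul(Mul(Function('T')(3, -4), -2), 3), n), Rational(1, 2)) = Pow(Add(Mul(Mul(Mul(Rational(-1, 3), 3), -2), 3), 37), Rational(1, 2)) = Pow(Add(Mul(Mul(-1, -2), 3), 37), Rational(1, 2)) = Pow(Add(Mul(2, 3), 37), Rational(1, 2)) = Pow(Add(6, 37), Rational(1, 2)) = Pow(43, Rational(1, 2))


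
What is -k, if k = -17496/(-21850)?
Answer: -8748/10925 ≈ -0.80073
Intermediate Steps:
k = 8748/10925 (k = -17496*(-1/21850) = 8748/10925 ≈ 0.80073)
-k = -1*8748/10925 = -8748/10925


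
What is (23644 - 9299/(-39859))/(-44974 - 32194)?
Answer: -942435495/3075839312 ≈ -0.30640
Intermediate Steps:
(23644 - 9299/(-39859))/(-44974 - 32194) = (23644 - 9299*(-1/39859))/(-77168) = (23644 + 9299/39859)*(-1/77168) = (942435495/39859)*(-1/77168) = -942435495/3075839312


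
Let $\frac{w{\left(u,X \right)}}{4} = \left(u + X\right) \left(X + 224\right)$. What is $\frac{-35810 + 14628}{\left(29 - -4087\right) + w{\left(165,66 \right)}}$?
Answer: $- \frac{1513}{19434} \approx -0.077853$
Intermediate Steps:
$w{\left(u,X \right)} = 4 \left(224 + X\right) \left(X + u\right)$ ($w{\left(u,X \right)} = 4 \left(u + X\right) \left(X + 224\right) = 4 \left(X + u\right) \left(224 + X\right) = 4 \left(224 + X\right) \left(X + u\right)$)
$\frac{-35810 + 14628}{\left(29 - -4087\right) + w{\left(165,66 \right)}} = \frac{-35810 + 14628}{\left(29 - -4087\right) + \left(4 \cdot 66^{2} + 896 \cdot 66 + 896 \cdot 165 + 4 \cdot 66 \cdot 165\right)} = - \frac{21182}{\left(29 + 4087\right) + \left(4 \cdot 4356 + 59136 + 147840 + 43560\right)} = - \frac{21182}{4116 + \left(17424 + 59136 + 147840 + 43560\right)} = - \frac{21182}{4116 + 267960} = - \frac{21182}{272076} = \left(-21182\right) \frac{1}{272076} = - \frac{1513}{19434}$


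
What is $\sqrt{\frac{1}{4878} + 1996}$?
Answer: $\frac{\sqrt{5277177038}}{1626} \approx 44.677$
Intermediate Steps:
$\sqrt{\frac{1}{4878} + 1996} = \sqrt{\frac{9736489}{4878}} = \frac{\sqrt{5277177038}}{1626}$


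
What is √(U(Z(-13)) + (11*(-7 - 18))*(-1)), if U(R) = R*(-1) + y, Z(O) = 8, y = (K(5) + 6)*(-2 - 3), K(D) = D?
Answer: 2*√53 ≈ 14.560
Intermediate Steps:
y = -55 (y = (5 + 6)*(-2 - 3) = 11*(-5) = -55)
U(R) = -55 - R (U(R) = R*(-1) - 55 = -R - 55 = -55 - R)
√(U(Z(-13)) + (11*(-7 - 18))*(-1)) = √((-55 - 1*8) + (11*(-7 - 18))*(-1)) = √((-55 - 8) + (11*(-25))*(-1)) = √(-63 - 275*(-1)) = √(-63 + 275) = √212 = 2*√53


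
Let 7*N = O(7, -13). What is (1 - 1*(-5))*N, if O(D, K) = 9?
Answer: 54/7 ≈ 7.7143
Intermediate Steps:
N = 9/7 (N = (⅐)*9 = 9/7 ≈ 1.2857)
(1 - 1*(-5))*N = (1 - 1*(-5))*(9/7) = (1 + 5)*(9/7) = 6*(9/7) = 54/7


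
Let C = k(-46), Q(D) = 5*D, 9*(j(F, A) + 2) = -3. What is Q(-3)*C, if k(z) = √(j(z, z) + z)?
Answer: -5*I*√435 ≈ -104.28*I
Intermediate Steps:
j(F, A) = -7/3 (j(F, A) = -2 + (⅑)*(-3) = -2 - ⅓ = -7/3)
k(z) = √(-7/3 + z)
C = I*√435/3 (C = √(-21 + 9*(-46))/3 = √(-21 - 414)/3 = √(-435)/3 = (I*√435)/3 = I*√435/3 ≈ 6.9522*I)
Q(-3)*C = (5*(-3))*(I*√435/3) = -5*I*√435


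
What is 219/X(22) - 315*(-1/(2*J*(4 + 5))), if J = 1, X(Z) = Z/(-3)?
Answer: -136/11 ≈ -12.364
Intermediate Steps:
X(Z) = -Z/3 (X(Z) = Z*(-⅓) = -Z/3)
219/X(22) - 315*(-1/(2*J*(4 + 5))) = 219/((-⅓*22)) - 315*(-1/(2*(4 + 5))) = 219/(-22/3) - 315/((9*(-2))*1) = 219*(-3/22) - 315/((-18*1)) = -657/22 - 315/(-18) = -657/22 - 315*(-1/18) = -657/22 + 35/2 = -136/11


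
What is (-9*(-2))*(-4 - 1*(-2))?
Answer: -36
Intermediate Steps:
(-9*(-2))*(-4 - 1*(-2)) = 18*(-4 + 2) = 18*(-2) = -36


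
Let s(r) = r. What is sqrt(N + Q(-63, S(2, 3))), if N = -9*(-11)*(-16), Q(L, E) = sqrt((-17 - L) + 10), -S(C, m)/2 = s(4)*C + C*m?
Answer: sqrt(-1584 + 2*sqrt(14)) ≈ 39.705*I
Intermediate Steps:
S(C, m) = -8*C - 2*C*m (S(C, m) = -2*(4*C + C*m) = -8*C - 2*C*m)
Q(L, E) = sqrt(-7 - L)
N = -1584 (N = 99*(-16) = -1584)
sqrt(N + Q(-63, S(2, 3))) = sqrt(-1584 + sqrt(-7 - 1*(-63))) = sqrt(-1584 + sqrt(-7 + 63)) = sqrt(-1584 + sqrt(56)) = sqrt(-1584 + 2*sqrt(14))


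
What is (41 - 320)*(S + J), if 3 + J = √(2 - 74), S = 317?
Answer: -87606 - 1674*I*√2 ≈ -87606.0 - 2367.4*I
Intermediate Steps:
J = -3 + 6*I*√2 (J = -3 + √(2 - 74) = -3 + √(-72) = -3 + 6*I*√2 ≈ -3.0 + 8.4853*I)
(41 - 320)*(S + J) = (41 - 320)*(317 + (-3 + 6*I*√2)) = -279*(314 + 6*I*√2) = -87606 - 1674*I*√2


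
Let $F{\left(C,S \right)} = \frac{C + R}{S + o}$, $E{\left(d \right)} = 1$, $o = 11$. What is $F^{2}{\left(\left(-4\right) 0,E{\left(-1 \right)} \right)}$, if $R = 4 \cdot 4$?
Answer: $\frac{16}{9} \approx 1.7778$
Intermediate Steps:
$R = 16$
$F{\left(C,S \right)} = \frac{16 + C}{11 + S}$ ($F{\left(C,S \right)} = \frac{C + 16}{S + 11} = \frac{16 + C}{11 + S}$)
$F^{2}{\left(\left(-4\right) 0,E{\left(-1 \right)} \right)} = \left(\frac{16 - 0}{11 + 1}\right)^{2} = \left(\frac{16 + 0}{12}\right)^{2} = \left(\frac{1}{12} \cdot 16\right)^{2} = \left(\frac{4}{3}\right)^{2} = \frac{16}{9}$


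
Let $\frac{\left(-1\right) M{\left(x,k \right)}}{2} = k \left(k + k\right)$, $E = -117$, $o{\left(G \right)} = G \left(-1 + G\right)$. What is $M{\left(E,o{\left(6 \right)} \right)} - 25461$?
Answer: $-29061$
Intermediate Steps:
$M{\left(x,k \right)} = - 4 k^{2}$ ($M{\left(x,k \right)} = - 2 k \left(k + k\right) = - 2 k 2 k = - 2 \cdot 2 k^{2} = - 4 k^{2}$)
$M{\left(E,o{\left(6 \right)} \right)} - 25461 = - 4 \left(6 \left(-1 + 6\right)\right)^{2} - 25461 = - 4 \left(6 \cdot 5\right)^{2} - 25461 = - 4 \cdot 30^{2} - 25461 = \left(-4\right) 900 - 25461 = -3600 - 25461 = -29061$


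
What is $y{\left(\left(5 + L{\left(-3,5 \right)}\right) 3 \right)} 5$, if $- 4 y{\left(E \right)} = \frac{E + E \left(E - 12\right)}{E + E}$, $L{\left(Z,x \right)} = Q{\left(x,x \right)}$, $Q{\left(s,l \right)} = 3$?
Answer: $- \frac{65}{8} \approx -8.125$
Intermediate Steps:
$L{\left(Z,x \right)} = 3$
$y{\left(E \right)} = - \frac{E + E \left(-12 + E\right)}{8 E}$ ($y{\left(E \right)} = - \frac{\left(E + E \left(E - 12\right)\right) \frac{1}{E + E}}{4} = - \frac{\left(E + E \left(-12 + E\right)\right) \frac{1}{2 E}}{4} = - \frac{\frac{1}{2} \frac{1}{E} \left(E + E \left(-12 + E\right)\right)}{4} = - \frac{E + E \left(-12 + E\right)}{8 E}$)
$y{\left(\left(5 + L{\left(-3,5 \right)}\right) 3 \right)} 5 = \left(\frac{11}{8} - \frac{\left(5 + 3\right) 3}{8}\right) 5 = \left(\frac{11}{8} - \frac{8 \cdot 3}{8}\right) 5 = \left(\frac{11}{8} - 3\right) 5 = \left(- \frac{13}{8}\right) 5 = - \frac{65}{8}$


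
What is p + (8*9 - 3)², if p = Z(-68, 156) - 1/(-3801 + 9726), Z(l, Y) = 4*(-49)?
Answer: 27047624/5925 ≈ 4565.0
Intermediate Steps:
Z(l, Y) = -196
p = -1161301/5925 (p = -196 - 1/(-3801 + 9726) = -196 - 1/5925 = -1161301/5925 ≈ -196.00)
p + (8*9 - 3)² = -1161301/5925 + (8*9 - 3)² = -1161301/5925 + (72 - 3)² = -1161301/5925 + 69² = -1161301/5925 + 4761 = 27047624/5925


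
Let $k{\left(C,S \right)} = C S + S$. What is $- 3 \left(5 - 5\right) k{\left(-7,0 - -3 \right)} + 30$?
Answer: $30$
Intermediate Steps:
$k{\left(C,S \right)} = S + C S$
$- 3 \left(5 - 5\right) k{\left(-7,0 - -3 \right)} + 30 = - 3 \left(5 - 5\right) \left(0 - -3\right) \left(1 - 7\right) + 30 = \left(-3\right) 0 \left(0 + 3\right) \left(-6\right) + 30 = 0 \cdot 3 \left(-6\right) + 30 = 0 \left(-18\right) + 30 = 0 + 30 = 30$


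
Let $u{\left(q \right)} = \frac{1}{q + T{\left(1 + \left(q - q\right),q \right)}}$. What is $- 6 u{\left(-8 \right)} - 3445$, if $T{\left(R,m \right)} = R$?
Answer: $- \frac{24109}{7} \approx -3444.1$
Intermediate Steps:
$u{\left(q \right)} = \frac{1}{1 + q}$ ($u{\left(q \right)} = \frac{1}{q + \left(1 + \left(q - q\right)\right)} = \frac{1}{q + \left(1 + 0\right)} = \frac{1}{q + 1} = \frac{1}{1 + q}$)
$- 6 u{\left(-8 \right)} - 3445 = - \frac{6}{1 - 8} - 3445 = - \frac{6}{-7} - 3445 = \left(-6\right) \left(- \frac{1}{7}\right) - 3445 = \frac{6}{7} - 3445 = - \frac{24109}{7}$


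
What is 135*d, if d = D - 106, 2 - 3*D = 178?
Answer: -22230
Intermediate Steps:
D = -176/3 (D = 2/3 - 1/3*178 = 2/3 - 178/3 = -176/3 ≈ -58.667)
d = -494/3 (d = -176/3 - 106 = -494/3 ≈ -164.67)
135*d = 135*(-494/3) = -22230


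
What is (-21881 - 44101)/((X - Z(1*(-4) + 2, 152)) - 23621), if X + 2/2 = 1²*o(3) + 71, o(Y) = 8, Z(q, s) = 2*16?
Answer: 65982/23575 ≈ 2.7988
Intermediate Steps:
Z(q, s) = 32
X = 78 (X = -1 + (1²*8 + 71) = -1 + (1*8 + 71) = -1 + (8 + 71) = -1 + 79 = 78)
(-21881 - 44101)/((X - Z(1*(-4) + 2, 152)) - 23621) = (-21881 - 44101)/((78 - 1*32) - 23621) = -65982/((78 - 32) - 23621) = -65982/(46 - 23621) = -65982/(-23575) = -65982*(-1/23575) = 65982/23575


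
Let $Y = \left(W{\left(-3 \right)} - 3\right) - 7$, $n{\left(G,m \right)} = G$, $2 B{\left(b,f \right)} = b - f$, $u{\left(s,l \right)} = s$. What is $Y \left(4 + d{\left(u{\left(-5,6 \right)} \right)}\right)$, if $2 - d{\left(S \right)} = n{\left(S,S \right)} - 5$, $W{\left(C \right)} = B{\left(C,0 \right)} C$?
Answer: $-88$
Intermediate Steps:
$B{\left(b,f \right)} = \frac{b}{2} - \frac{f}{2}$ ($B{\left(b,f \right)} = \frac{b - f}{2} = \frac{b}{2} - \frac{f}{2}$)
$W{\left(C \right)} = \frac{C^{2}}{2}$ ($W{\left(C \right)} = \left(\frac{C}{2} - 0\right) C = \left(\frac{C}{2} + 0\right) C = \frac{C}{2} C = \frac{C^{2}}{2}$)
$d{\left(S \right)} = 7 - S$ ($d{\left(S \right)} = 2 - \left(S - 5\right) = 2 - \left(-5 + S\right) = 7 - S$)
$Y = - \frac{11}{2}$ ($Y = \left(\frac{\left(-3\right)^{2}}{2} - 3\right) - 7 = \left(\frac{1}{2} \cdot 9 - 3\right) - 7 = \left(\frac{9}{2} - 3\right) - 7 = \frac{3}{2} - 7 = - \frac{11}{2} \approx -5.5$)
$Y \left(4 + d{\left(u{\left(-5,6 \right)} \right)}\right) = - \frac{11 \left(4 + \left(7 - -5\right)\right)}{2} = - \frac{11 \left(4 + \left(7 + 5\right)\right)}{2} = - \frac{11 \left(4 + 12\right)}{2} = \left(- \frac{11}{2}\right) 16 = -88$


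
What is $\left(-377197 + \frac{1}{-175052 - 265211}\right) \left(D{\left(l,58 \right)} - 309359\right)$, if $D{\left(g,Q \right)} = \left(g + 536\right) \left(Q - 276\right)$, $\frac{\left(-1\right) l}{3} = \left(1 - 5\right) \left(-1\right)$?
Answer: $\frac{70344013366217892}{440263} \approx 1.5978 \cdot 10^{11}$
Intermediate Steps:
$l = -12$ ($l = - 3 \left(1 - 5\right) \left(-1\right) = - 3 \left(\left(-4\right) \left(-1\right)\right) = \left(-3\right) 4 = -12$)
$D{\left(g,Q \right)} = \left(-276 + Q\right) \left(536 + g\right)$ ($D{\left(g,Q \right)} = \left(536 + g\right) \left(-276 + Q\right) = \left(-276 + Q\right) \left(536 + g\right)$)
$\left(-377197 + \frac{1}{-175052 - 265211}\right) \left(D{\left(l,58 \right)} - 309359\right) = \left(-377197 + \frac{1}{-175052 - 265211}\right) \left(\left(-147936 - -3312 + 536 \cdot 58 + 58 \left(-12\right)\right) - 309359\right) = \left(-377197 + \frac{1}{-440263}\right) \left(\left(-147936 + 3312 + 31088 - 696\right) - 309359\right) = \left(-377197 - \frac{1}{440263}\right) \left(-114232 - 309359\right) = \left(- \frac{166065882812}{440263}\right) \left(-423591\right) = \frac{70344013366217892}{440263}$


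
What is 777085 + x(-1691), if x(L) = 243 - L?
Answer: 779019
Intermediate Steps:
777085 + x(-1691) = 777085 + (243 - 1*(-1691)) = 777085 + (243 + 1691) = 777085 + 1934 = 779019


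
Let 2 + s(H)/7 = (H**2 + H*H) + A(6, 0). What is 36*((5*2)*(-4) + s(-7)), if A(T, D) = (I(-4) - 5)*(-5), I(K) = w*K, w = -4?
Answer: 8892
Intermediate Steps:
I(K) = -4*K
A(T, D) = -55 (A(T, D) = (-4*(-4) - 5)*(-5) = (16 - 5)*(-5) = 11*(-5) = -55)
s(H) = -399 + 14*H**2 (s(H) = -14 + 7*((H**2 + H*H) - 55) = -14 + 7*((H**2 + H**2) - 55) = -14 + 7*(2*H**2 - 55) = -14 + 7*(-55 + 2*H**2) = -14 + (-385 + 14*H**2) = -399 + 14*H**2)
36*((5*2)*(-4) + s(-7)) = 36*((5*2)*(-4) + (-399 + 14*(-7)**2)) = 36*(10*(-4) + (-399 + 14*49)) = 36*(-40 + (-399 + 686)) = 36*(-40 + 287) = 36*247 = 8892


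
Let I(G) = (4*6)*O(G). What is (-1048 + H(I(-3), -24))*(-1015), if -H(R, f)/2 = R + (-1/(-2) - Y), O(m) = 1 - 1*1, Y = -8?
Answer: 1080975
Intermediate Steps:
O(m) = 0 (O(m) = 1 - 1 = 0)
I(G) = 0 (I(G) = (4*6)*0 = 24*0 = 0)
H(R, f) = -17 - 2*R (H(R, f) = -2*(R + (-1/(-2) - 1*(-8))) = -2*(R + (-1*(-½) + 8)) = -2*(R + (½ + 8)) = -2*(R + 17/2) = -2*(17/2 + R) = -17 - 2*R)
(-1048 + H(I(-3), -24))*(-1015) = (-1048 + (-17 - 2*0))*(-1015) = (-1048 + (-17 + 0))*(-1015) = (-1048 - 17)*(-1015) = -1065*(-1015) = 1080975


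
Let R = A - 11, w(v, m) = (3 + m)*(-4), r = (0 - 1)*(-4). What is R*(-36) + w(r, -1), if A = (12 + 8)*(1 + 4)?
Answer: -3212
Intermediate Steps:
A = 100 (A = 20*5 = 100)
r = 4 (r = -1*(-4) = 4)
w(v, m) = -12 - 4*m
R = 89 (R = 100 - 11 = 89)
R*(-36) + w(r, -1) = 89*(-36) + (-12 - 4*(-1)) = -3204 + (-12 + 4) = -3204 - 8 = -3212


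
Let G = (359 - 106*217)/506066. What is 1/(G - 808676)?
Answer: -506066/409243451259 ≈ -1.2366e-6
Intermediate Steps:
G = -22643/506066 (G = (359 - 23002)*(1/506066) = -22643*1/506066 = -22643/506066 ≈ -0.044743)
1/(G - 808676) = 1/(-22643/506066 - 808676) = 1/(-409243451259/506066) = -506066/409243451259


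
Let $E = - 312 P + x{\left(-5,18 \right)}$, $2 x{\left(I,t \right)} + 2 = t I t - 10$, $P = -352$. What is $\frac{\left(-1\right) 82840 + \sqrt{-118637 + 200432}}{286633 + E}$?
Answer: $- \frac{82840}{395641} + \frac{\sqrt{81795}}{395641} \approx -0.20866$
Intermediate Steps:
$x{\left(I,t \right)} = -6 + \frac{I t^{2}}{2}$ ($x{\left(I,t \right)} = -1 + \frac{t I t - 10}{2} = -1 + \frac{I t t - 10}{2} = -1 + \frac{I t^{2} - 10}{2} = -1 + \frac{-10 + I t^{2}}{2} = -1 + \left(-5 + \frac{I t^{2}}{2}\right) = -6 + \frac{I t^{2}}{2}$)
$E = 109008$ ($E = \left(-312\right) \left(-352\right) + \left(-6 + \frac{1}{2} \left(-5\right) 18^{2}\right) = 109824 + \left(-6 + \frac{1}{2} \left(-5\right) 324\right) = 109824 - 816 = 109008$)
$\frac{\left(-1\right) 82840 + \sqrt{-118637 + 200432}}{286633 + E} = \frac{\left(-1\right) 82840 + \sqrt{-118637 + 200432}}{286633 + 109008} = \frac{-82840 + \sqrt{81795}}{395641} = \left(-82840 + \sqrt{81795}\right) \frac{1}{395641} = - \frac{82840}{395641} + \frac{\sqrt{81795}}{395641}$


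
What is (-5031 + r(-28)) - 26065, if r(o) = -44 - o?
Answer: -31112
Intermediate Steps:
(-5031 + r(-28)) - 26065 = (-5031 + (-44 - 1*(-28))) - 26065 = (-5031 + (-44 + 28)) - 26065 = (-5031 - 16) - 26065 = -5047 - 26065 = -31112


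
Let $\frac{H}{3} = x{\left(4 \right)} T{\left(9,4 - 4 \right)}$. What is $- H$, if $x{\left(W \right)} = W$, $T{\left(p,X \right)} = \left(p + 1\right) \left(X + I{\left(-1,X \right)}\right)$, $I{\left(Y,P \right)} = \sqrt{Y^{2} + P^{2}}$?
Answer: $-120$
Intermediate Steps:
$I{\left(Y,P \right)} = \sqrt{P^{2} + Y^{2}}$
$T{\left(p,X \right)} = \left(1 + p\right) \left(X + \sqrt{1 + X^{2}}\right)$ ($T{\left(p,X \right)} = \left(p + 1\right) \left(X + \sqrt{X^{2} + \left(-1\right)^{2}}\right) = \left(1 + p\right) \left(X + \sqrt{X^{2} + 1}\right) = \left(1 + p\right) \left(X + \sqrt{1 + X^{2}}\right)$)
$H = 120$ ($H = 3 \cdot 4 \left(\left(4 - 4\right) + \sqrt{1 + \left(4 - 4\right)^{2}} + \left(4 - 4\right) 9 + 9 \sqrt{1 + \left(4 - 4\right)^{2}}\right) = 3 \cdot 4 \left(0 + \sqrt{1 + 0^{2}} + 0 \cdot 9 + 9 \sqrt{1 + 0^{2}}\right) = 3 \cdot 4 \left(0 + \sqrt{1 + 0} + 0 + 9 \sqrt{1 + 0}\right) = 3 \cdot 4 \left(0 + \sqrt{1} + 0 + 9 \sqrt{1}\right) = 3 \cdot 4 \left(0 + 1 + 0 + 9 \cdot 1\right) = 3 \cdot 4 \left(0 + 1 + 0 + 9\right) = 3 \cdot 4 \cdot 10 = 3 \cdot 40 = 120$)
$- H = \left(-1\right) 120 = -120$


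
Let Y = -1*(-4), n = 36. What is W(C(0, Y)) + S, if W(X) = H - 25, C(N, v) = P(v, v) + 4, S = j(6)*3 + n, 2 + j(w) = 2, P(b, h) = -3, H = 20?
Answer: 31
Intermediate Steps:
j(w) = 0 (j(w) = -2 + 2 = 0)
Y = 4
S = 36 (S = 0*3 + 36 = 0 + 36 = 36)
C(N, v) = 1 (C(N, v) = -3 + 4 = 1)
W(X) = -5 (W(X) = 20 - 25 = -5)
W(C(0, Y)) + S = -5 + 36 = 31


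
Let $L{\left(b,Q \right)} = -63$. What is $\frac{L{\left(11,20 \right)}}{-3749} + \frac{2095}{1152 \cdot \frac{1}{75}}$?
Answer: $\frac{196378067}{1439616} \approx 136.41$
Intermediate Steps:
$\frac{L{\left(11,20 \right)}}{-3749} + \frac{2095}{1152 \cdot \frac{1}{75}} = - \frac{63}{-3749} + \frac{2095}{1152 \cdot \frac{1}{75}} = \left(-63\right) \left(- \frac{1}{3749}\right) + \frac{2095}{1152 \cdot \frac{1}{75}} = \frac{63}{3749} + \frac{2095}{\frac{384}{25}} = \frac{63}{3749} + 2095 \cdot \frac{25}{384} = \frac{63}{3749} + \frac{52375}{384} = \frac{196378067}{1439616}$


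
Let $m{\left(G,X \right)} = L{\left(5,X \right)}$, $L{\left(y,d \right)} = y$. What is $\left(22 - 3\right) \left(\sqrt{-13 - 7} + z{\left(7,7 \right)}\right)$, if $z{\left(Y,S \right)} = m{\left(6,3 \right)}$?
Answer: $95 + 38 i \sqrt{5} \approx 95.0 + 84.971 i$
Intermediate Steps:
$m{\left(G,X \right)} = 5$
$z{\left(Y,S \right)} = 5$
$\left(22 - 3\right) \left(\sqrt{-13 - 7} + z{\left(7,7 \right)}\right) = \left(22 - 3\right) \left(\sqrt{-13 - 7} + 5\right) = 19 \left(\sqrt{-20} + 5\right) = 19 \left(2 i \sqrt{5} + 5\right) = 19 \left(5 + 2 i \sqrt{5}\right) = 95 + 38 i \sqrt{5}$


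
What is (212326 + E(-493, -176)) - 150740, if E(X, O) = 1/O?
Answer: 10839135/176 ≈ 61586.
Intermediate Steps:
(212326 + E(-493, -176)) - 150740 = (212326 + 1/(-176)) - 150740 = (212326 - 1/176) - 150740 = 37369375/176 - 150740 = 10839135/176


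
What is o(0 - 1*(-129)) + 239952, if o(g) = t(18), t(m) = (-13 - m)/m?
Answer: 4319105/18 ≈ 2.3995e+5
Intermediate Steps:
t(m) = (-13 - m)/m
o(g) = -31/18 (o(g) = (-13 - 1*18)/18 = (-13 - 18)/18 = (1/18)*(-31) = -31/18)
o(0 - 1*(-129)) + 239952 = -31/18 + 239952 = 4319105/18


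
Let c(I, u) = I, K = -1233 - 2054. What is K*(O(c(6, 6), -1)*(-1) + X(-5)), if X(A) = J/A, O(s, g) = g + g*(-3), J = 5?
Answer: 9861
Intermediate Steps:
K = -3287
O(s, g) = -2*g (O(s, g) = g - 3*g = -2*g)
X(A) = 5/A
K*(O(c(6, 6), -1)*(-1) + X(-5)) = -3287*(-2*(-1)*(-1) + 5/(-5)) = -3287*(2*(-1) + 5*(-⅕)) = -3287*(-2 - 1) = -3287*(-3) = 9861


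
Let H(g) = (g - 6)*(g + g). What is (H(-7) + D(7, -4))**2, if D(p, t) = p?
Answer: 35721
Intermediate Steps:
H(g) = 2*g*(-6 + g) (H(g) = (-6 + g)*(2*g) = 2*g*(-6 + g))
(H(-7) + D(7, -4))**2 = (2*(-7)*(-6 - 7) + 7)**2 = (2*(-7)*(-13) + 7)**2 = (182 + 7)**2 = 189**2 = 35721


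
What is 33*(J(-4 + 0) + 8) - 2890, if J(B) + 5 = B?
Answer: -2923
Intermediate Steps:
J(B) = -5 + B
33*(J(-4 + 0) + 8) - 2890 = 33*((-5 + (-4 + 0)) + 8) - 2890 = 33*((-5 - 4) + 8) - 2890 = 33*(-9 + 8) - 2890 = 33*(-1) - 2890 = -33 - 2890 = -2923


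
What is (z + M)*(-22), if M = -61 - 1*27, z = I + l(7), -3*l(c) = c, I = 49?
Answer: 2728/3 ≈ 909.33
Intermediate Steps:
l(c) = -c/3
z = 140/3 (z = 49 - ⅓*7 = 49 - 7/3 = 140/3 ≈ 46.667)
M = -88 (M = -61 - 27 = -88)
(z + M)*(-22) = (140/3 - 88)*(-22) = -124/3*(-22) = 2728/3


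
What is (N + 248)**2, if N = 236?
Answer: 234256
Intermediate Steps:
(N + 248)**2 = (236 + 248)**2 = 484**2 = 234256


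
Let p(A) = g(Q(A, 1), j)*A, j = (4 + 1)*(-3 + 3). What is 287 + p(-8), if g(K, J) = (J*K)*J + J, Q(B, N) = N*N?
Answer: 287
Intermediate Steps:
j = 0 (j = 5*0 = 0)
Q(B, N) = N²
g(K, J) = J + K*J² (g(K, J) = K*J² + J = J + K*J²)
p(A) = 0 (p(A) = (0*(1 + 0*1²))*A = (0*(1 + 0*1))*A = (0*(1 + 0))*A = (0*1)*A = 0*A = 0)
287 + p(-8) = 287 + 0 = 287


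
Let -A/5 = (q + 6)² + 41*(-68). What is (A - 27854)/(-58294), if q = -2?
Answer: 6997/29147 ≈ 0.24006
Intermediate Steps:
A = 13860 (A = -5*((-2 + 6)² + 41*(-68)) = -5*(4² - 2788) = -5*(16 - 2788) = -5*(-2772) = 13860)
(A - 27854)/(-58294) = (13860 - 27854)/(-58294) = -13994*(-1/58294) = 6997/29147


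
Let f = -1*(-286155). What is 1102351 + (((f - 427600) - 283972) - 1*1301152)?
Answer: -624218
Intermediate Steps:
f = 286155
1102351 + (((f - 427600) - 283972) - 1*1301152) = 1102351 + (((286155 - 427600) - 283972) - 1*1301152) = 1102351 + ((-141445 - 283972) - 1301152) = 1102351 + (-425417 - 1301152) = 1102351 - 1726569 = -624218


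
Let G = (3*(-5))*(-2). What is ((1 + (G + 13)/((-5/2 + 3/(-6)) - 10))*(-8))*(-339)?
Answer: -81360/13 ≈ -6258.5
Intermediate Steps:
G = 30 (G = -15*(-2) = 30)
((1 + (G + 13)/((-5/2 + 3/(-6)) - 10))*(-8))*(-339) = ((1 + (30 + 13)/((-5/2 + 3/(-6)) - 10))*(-8))*(-339) = ((1 + 43/((-5*½ + 3*(-⅙)) - 10))*(-8))*(-339) = ((1 + 43/((-5/2 - ½) - 10))*(-8))*(-339) = ((1 + 43/(-3 - 10))*(-8))*(-339) = ((1 + 43/(-13))*(-8))*(-339) = ((1 + 43*(-1/13))*(-8))*(-339) = ((1 - 43/13)*(-8))*(-339) = -30/13*(-8)*(-339) = (240/13)*(-339) = -81360/13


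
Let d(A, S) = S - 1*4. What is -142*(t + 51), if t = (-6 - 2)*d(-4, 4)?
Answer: -7242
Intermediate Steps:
d(A, S) = -4 + S (d(A, S) = S - 4 = -4 + S)
t = 0 (t = (-6 - 2)*(-4 + 4) = -8*0 = 0)
-142*(t + 51) = -142*(0 + 51) = -142*51 = -7242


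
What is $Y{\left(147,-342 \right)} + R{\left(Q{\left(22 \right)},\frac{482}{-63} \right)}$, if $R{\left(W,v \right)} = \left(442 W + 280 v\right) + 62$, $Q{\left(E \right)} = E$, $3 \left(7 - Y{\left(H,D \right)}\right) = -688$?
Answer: $\frac{70921}{9} \approx 7880.1$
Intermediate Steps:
$Y{\left(H,D \right)} = \frac{709}{3}$ ($Y{\left(H,D \right)} = 7 - - \frac{688}{3} = 7 + \frac{688}{3} = \frac{709}{3}$)
$R{\left(W,v \right)} = 62 + 280 v + 442 W$ ($R{\left(W,v \right)} = \left(280 v + 442 W\right) + 62 = 62 + 280 v + 442 W$)
$Y{\left(147,-342 \right)} + R{\left(Q{\left(22 \right)},\frac{482}{-63} \right)} = \frac{709}{3} + \left(62 + 280 \frac{482}{-63} + 442 \cdot 22\right) = \frac{709}{3} + \left(62 + 280 \cdot 482 \left(- \frac{1}{63}\right) + 9724\right) = \frac{709}{3} + \left(62 + 280 \left(- \frac{482}{63}\right) + 9724\right) = \frac{709}{3} + \left(62 - \frac{19280}{9} + 9724\right) = \frac{709}{3} + \frac{68794}{9} = \frac{70921}{9}$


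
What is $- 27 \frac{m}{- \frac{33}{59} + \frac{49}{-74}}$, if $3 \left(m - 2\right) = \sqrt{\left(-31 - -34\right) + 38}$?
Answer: $\frac{235764}{5333} + \frac{39294 \sqrt{41}}{5333} \approx 91.387$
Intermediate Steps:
$m = 2 + \frac{\sqrt{41}}{3}$ ($m = 2 + \frac{\sqrt{\left(-31 - -34\right) + 38}}{3} = 2 + \frac{\sqrt{\left(-31 + 34\right) + 38}}{3} = 2 + \frac{\sqrt{3 + 38}}{3} = 2 + \frac{\sqrt{41}}{3} \approx 4.1344$)
$- 27 \frac{m}{- \frac{33}{59} + \frac{49}{-74}} = - 27 \frac{2 + \frac{\sqrt{41}}{3}}{- \frac{33}{59} + \frac{49}{-74}} = - 27 \frac{2 + \frac{\sqrt{41}}{3}}{\left(-33\right) \frac{1}{59} + 49 \left(- \frac{1}{74}\right)} = - 27 \frac{2 + \frac{\sqrt{41}}{3}}{- \frac{33}{59} - \frac{49}{74}} = - 27 \frac{2 + \frac{\sqrt{41}}{3}}{- \frac{5333}{4366}} = - 27 \left(2 + \frac{\sqrt{41}}{3}\right) \left(- \frac{4366}{5333}\right) = - 27 \left(- \frac{8732}{5333} - \frac{4366 \sqrt{41}}{15999}\right) = \frac{235764}{5333} + \frac{39294 \sqrt{41}}{5333}$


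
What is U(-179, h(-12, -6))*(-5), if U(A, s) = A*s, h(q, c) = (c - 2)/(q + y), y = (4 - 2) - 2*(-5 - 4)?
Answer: -895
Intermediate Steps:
y = 20 (y = 2 - 2*(-9) = 2 + 18 = 20)
h(q, c) = (-2 + c)/(20 + q) (h(q, c) = (c - 2)/(q + 20) = (-2 + c)/(20 + q))
U(-179, h(-12, -6))*(-5) = -179*(-2 - 6)/(20 - 12)*(-5) = -179*(-8)/8*(-5) = -179*(-1)*(-5) = 179*(-5) = -895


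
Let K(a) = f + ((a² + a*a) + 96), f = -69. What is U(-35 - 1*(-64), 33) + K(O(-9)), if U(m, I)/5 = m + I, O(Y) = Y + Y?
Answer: 985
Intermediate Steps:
O(Y) = 2*Y
K(a) = 27 + 2*a² (K(a) = -69 + ((a² + a*a) + 96) = -69 + ((a² + a²) + 96) = -69 + (2*a² + 96) = -69 + (96 + 2*a²) = 27 + 2*a²)
U(m, I) = 5*I + 5*m (U(m, I) = 5*(m + I) = 5*(I + m) = 5*I + 5*m)
U(-35 - 1*(-64), 33) + K(O(-9)) = (5*33 + 5*(-35 - 1*(-64))) + (27 + 2*(2*(-9))²) = (165 + 5*(-35 + 64)) + (27 + 2*(-18)²) = (165 + 5*29) + (27 + 2*324) = (165 + 145) + (27 + 648) = 310 + 675 = 985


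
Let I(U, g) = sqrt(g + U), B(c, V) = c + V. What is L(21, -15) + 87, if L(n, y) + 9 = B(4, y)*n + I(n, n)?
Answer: -153 + sqrt(42) ≈ -146.52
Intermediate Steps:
B(c, V) = V + c
I(U, g) = sqrt(U + g)
L(n, y) = -9 + n*(4 + y) + sqrt(2)*sqrt(n) (L(n, y) = -9 + ((y + 4)*n + sqrt(n + n)) = -9 + ((4 + y)*n + sqrt(2*n)) = -9 + (n*(4 + y) + sqrt(2)*sqrt(n)) = -9 + n*(4 + y) + sqrt(2)*sqrt(n))
L(21, -15) + 87 = (-9 + 21*(4 - 15) + sqrt(2)*sqrt(21)) + 87 = (-9 + 21*(-11) + sqrt(42)) + 87 = (-9 - 231 + sqrt(42)) + 87 = (-240 + sqrt(42)) + 87 = -153 + sqrt(42)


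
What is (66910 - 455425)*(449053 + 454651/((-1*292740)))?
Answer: -3404824258057669/19516 ≈ -1.7446e+11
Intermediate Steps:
(66910 - 455425)*(449053 + 454651/((-1*292740))) = -388515*(449053 + 454651/(-292740)) = -388515*(449053 + 454651*(-1/292740)) = -388515*(449053 - 454651/292740) = -388515*131455320569/292740 = -3404824258057669/19516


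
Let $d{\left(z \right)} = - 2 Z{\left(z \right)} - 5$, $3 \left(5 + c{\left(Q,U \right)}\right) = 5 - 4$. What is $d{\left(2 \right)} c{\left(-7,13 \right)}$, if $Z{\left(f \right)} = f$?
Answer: $42$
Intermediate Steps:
$c{\left(Q,U \right)} = - \frac{14}{3}$ ($c{\left(Q,U \right)} = -5 + \frac{5 - 4}{3} = -5 + \frac{1}{3} \cdot 1 = -5 + \frac{1}{3} = - \frac{14}{3}$)
$d{\left(z \right)} = -5 - 2 z$ ($d{\left(z \right)} = - 2 z - 5 = -5 - 2 z$)
$d{\left(2 \right)} c{\left(-7,13 \right)} = \left(-5 - 4\right) \left(- \frac{14}{3}\right) = \left(-9\right) \left(- \frac{14}{3}\right) = 42$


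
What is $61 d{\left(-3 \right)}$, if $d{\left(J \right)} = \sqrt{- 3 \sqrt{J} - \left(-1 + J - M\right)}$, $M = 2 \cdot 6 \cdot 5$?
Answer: $61 \sqrt{64 - 3 i \sqrt{3}} \approx 488.4 - 19.794 i$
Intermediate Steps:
$M = 60$ ($M = 12 \cdot 5 = 60$)
$d{\left(J \right)} = \sqrt{61 - J - 3 \sqrt{J}}$ ($d{\left(J \right)} = \sqrt{- 3 \sqrt{J} + \left(60 - \left(-1 + J\right)\right)} = \sqrt{- 3 \sqrt{J} - \left(-61 + J\right)} = \sqrt{61 - J - 3 \sqrt{J}}$)
$61 d{\left(-3 \right)} = 61 \sqrt{61 - -3 - 3 \sqrt{-3}} = 61 \sqrt{61 + 3 - 3 i \sqrt{3}} = 61 \sqrt{64 - 3 i \sqrt{3}}$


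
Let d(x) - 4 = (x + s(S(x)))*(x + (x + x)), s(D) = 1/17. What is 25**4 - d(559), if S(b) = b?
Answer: -9297651/17 ≈ -5.4692e+5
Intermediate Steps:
s(D) = 1/17
d(x) = 4 + 3*x*(1/17 + x) (d(x) = 4 + (x + 1/17)*(x + (x + x)) = 4 + (1/17 + x)*(x + 2*x) = 4 + (1/17 + x)*(3*x) = 4 + 3*x*(1/17 + x))
25**4 - d(559) = 25**4 - (4 + 3*559**2 + (3/17)*559) = 390625 - (4 + 3*312481 + 1677/17) = 390625 - (4 + 937443 + 1677/17) = 390625 - 1*15938276/17 = 390625 - 15938276/17 = -9297651/17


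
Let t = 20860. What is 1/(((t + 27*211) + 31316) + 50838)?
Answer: 1/108711 ≈ 9.1987e-6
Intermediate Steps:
1/(((t + 27*211) + 31316) + 50838) = 1/(((20860 + 27*211) + 31316) + 50838) = 1/(((20860 + 5697) + 31316) + 50838) = 1/((26557 + 31316) + 50838) = 1/(57873 + 50838) = 1/108711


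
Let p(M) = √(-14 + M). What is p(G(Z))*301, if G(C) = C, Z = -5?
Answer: 301*I*√19 ≈ 1312.0*I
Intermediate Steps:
p(G(Z))*301 = √(-14 - 5)*301 = √(-19)*301 = (I*√19)*301 = 301*I*√19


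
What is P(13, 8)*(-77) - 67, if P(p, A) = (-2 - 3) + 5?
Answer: -67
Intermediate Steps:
P(p, A) = 0 (P(p, A) = -5 + 5 = 0)
P(13, 8)*(-77) - 67 = 0*(-77) - 67 = 0 - 67 = -67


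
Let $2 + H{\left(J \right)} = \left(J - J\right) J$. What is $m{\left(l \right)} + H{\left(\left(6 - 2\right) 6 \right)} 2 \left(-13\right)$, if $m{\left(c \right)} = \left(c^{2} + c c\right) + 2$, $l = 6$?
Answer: $126$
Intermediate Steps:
$m{\left(c \right)} = 2 + 2 c^{2}$ ($m{\left(c \right)} = \left(c^{2} + c^{2}\right) + 2 = 2 c^{2} + 2 = 2 + 2 c^{2}$)
$H{\left(J \right)} = -2$ ($H{\left(J \right)} = -2 + \left(J - J\right) J = -2 + 0 J = -2 + 0 = -2$)
$m{\left(l \right)} + H{\left(\left(6 - 2\right) 6 \right)} 2 \left(-13\right) = \left(2 + 2 \cdot 6^{2}\right) - 2 \cdot 2 \left(-13\right) = \left(2 + 2 \cdot 36\right) - -52 = \left(2 + 72\right) + 52 = 74 + 52 = 126$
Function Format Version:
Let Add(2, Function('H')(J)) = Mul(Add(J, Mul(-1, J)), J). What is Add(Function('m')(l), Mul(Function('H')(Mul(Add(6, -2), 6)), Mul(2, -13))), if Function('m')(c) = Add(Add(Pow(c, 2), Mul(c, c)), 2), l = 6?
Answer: 126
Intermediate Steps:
Function('m')(c) = Add(2, Mul(2, Pow(c, 2))) (Function('m')(c) = Add(Add(Pow(c, 2), Pow(c, 2)), 2) = Add(Mul(2, Pow(c, 2)), 2) = Add(2, Mul(2, Pow(c, 2))))
Function('H')(J) = -2 (Function('H')(J) = Add(-2, Mul(Add(J, Mul(-1, J)), J)) = Add(-2, Mul(0, J)) = Add(-2, 0) = -2)
Add(Function('m')(l), Mul(Function('H')(Mul(Add(6, -2), 6)), Mul(2, -13))) = Add(Add(2, Mul(2, Pow(6, 2))), Mul(-2, Mul(2, -13))) = Add(Add(2, Mul(2, 36)), Mul(-2, -26)) = Add(Add(2, 72), 52) = Add(74, 52) = 126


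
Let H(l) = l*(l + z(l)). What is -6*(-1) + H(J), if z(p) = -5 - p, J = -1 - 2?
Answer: 21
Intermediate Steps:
J = -3
H(l) = -5*l (H(l) = l*(l + (-5 - l)) = l*(-5) = -5*l)
-6*(-1) + H(J) = -6*(-1) - 5*(-3) = 6 + 15 = 21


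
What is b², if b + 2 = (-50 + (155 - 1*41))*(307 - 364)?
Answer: 13322500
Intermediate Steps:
b = -3650 (b = -2 + (-50 + (155 - 1*41))*(307 - 364) = -2 + (-50 + (155 - 41))*(-57) = -2 + (-50 + 114)*(-57) = -2 + 64*(-57) = -2 - 3648 = -3650)
b² = (-3650)² = 13322500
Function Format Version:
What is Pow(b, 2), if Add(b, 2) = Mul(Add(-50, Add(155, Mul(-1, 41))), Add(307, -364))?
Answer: 13322500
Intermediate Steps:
b = -3650 (b = Add(-2, Mul(Add(-50, Add(155, Mul(-1, 41))), Add(307, -364))) = Add(-2, Mul(Add(-50, Add(155, -41)), -57)) = Add(-2, Mul(Add(-50, 114), -57)) = Add(-2, Mul(64, -57)) = Add(-2, -3648) = -3650)
Pow(b, 2) = Pow(-3650, 2) = 13322500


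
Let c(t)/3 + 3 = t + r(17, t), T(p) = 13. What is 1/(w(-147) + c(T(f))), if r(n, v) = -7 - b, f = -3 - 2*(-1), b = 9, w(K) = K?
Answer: -1/165 ≈ -0.0060606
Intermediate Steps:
f = -1 (f = -3 + 2 = -1)
r(n, v) = -16 (r(n, v) = -7 - 1*9 = -7 - 9 = -16)
c(t) = -57 + 3*t (c(t) = -9 + 3*(t - 16) = -9 + 3*(-16 + t) = -9 + (-48 + 3*t) = -57 + 3*t)
1/(w(-147) + c(T(f))) = 1/(-147 + (-57 + 3*13)) = 1/(-147 + (-57 + 39)) = 1/(-147 - 18) = 1/(-165) = -1/165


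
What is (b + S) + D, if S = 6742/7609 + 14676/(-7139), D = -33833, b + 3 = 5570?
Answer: -1535491059712/54320651 ≈ -28267.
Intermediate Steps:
b = 5567 (b = -3 + 5570 = 5567)
S = -63538546/54320651 (S = 6742*(1/7609) + 14676*(-1/7139) = 6742/7609 - 14676/7139 = -63538546/54320651 ≈ -1.1697)
(b + S) + D = (5567 - 63538546/54320651) - 33833 = 302339525571/54320651 - 33833 = -1535491059712/54320651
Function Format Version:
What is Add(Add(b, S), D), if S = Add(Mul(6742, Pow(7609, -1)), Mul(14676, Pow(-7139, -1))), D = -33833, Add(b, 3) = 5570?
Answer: Rational(-1535491059712, 54320651) ≈ -28267.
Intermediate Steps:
b = 5567 (b = Add(-3, 5570) = 5567)
S = Rational(-63538546, 54320651) (S = Add(Mul(6742, Rational(1, 7609)), Mul(14676, Rational(-1, 7139))) = Add(Rational(6742, 7609), Rational(-14676, 7139)) = Rational(-63538546, 54320651) ≈ -1.1697)
Add(Add(b, S), D) = Add(Add(5567, Rational(-63538546, 54320651)), -33833) = Add(Rational(302339525571, 54320651), -33833) = Rational(-1535491059712, 54320651)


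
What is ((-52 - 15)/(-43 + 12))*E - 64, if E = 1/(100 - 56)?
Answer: -87229/1364 ≈ -63.951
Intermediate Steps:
E = 1/44 ≈ 0.022727
((-52 - 15)/(-43 + 12))*E - 64 = ((-52 - 15)/(-43 + 12))*(1/44) - 64 = -67/(-31)*(1/44) - 64 = -67*(-1/31)*(1/44) - 64 = (67/31)*(1/44) - 64 = 67/1364 - 64 = -87229/1364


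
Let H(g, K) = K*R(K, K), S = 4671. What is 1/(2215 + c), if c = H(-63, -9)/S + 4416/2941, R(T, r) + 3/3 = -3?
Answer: 8823/19556261 ≈ 0.00045116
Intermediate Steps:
R(T, r) = -4 (R(T, r) = -1 - 3 = -4)
H(g, K) = -4*K (H(g, K) = K*(-4) = -4*K)
c = 13316/8823 (c = -4*(-9)/4671 + 4416/2941 = 36*(1/4671) + 4416*(1/2941) = 4/519 + 4416/2941 = 13316/8823 ≈ 1.5092)
1/(2215 + c) = 1/(2215 + 13316/8823) = 1/(19556261/8823) = 8823/19556261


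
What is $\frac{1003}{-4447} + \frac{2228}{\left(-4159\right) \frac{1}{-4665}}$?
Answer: $\frac{46216256663}{18495073} \approx 2498.8$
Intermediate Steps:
$\frac{1003}{-4447} + \frac{2228}{\left(-4159\right) \frac{1}{-4665}} = 1003 \left(- \frac{1}{4447}\right) + \frac{2228}{\left(-4159\right) \left(- \frac{1}{4665}\right)} = - \frac{1003}{4447} + \frac{2228}{\frac{4159}{4665}} = - \frac{1003}{4447} + 2228 \cdot \frac{4665}{4159} = - \frac{1003}{4447} + \frac{10393620}{4159} = \frac{46216256663}{18495073}$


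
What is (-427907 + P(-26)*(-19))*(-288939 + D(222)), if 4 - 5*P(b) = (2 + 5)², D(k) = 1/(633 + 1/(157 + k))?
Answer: 7412534124633622/59977 ≈ 1.2359e+11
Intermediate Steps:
P(b) = -9 (P(b) = ⅘ - (2 + 5)²/5 = ⅘ - ⅕*7² = ⅘ - ⅕*49 = ⅘ - 49/5 = -9)
(-427907 + P(-26)*(-19))*(-288939 + D(222)) = (-427907 - 9*(-19))*(-288939 + (157 + 222)/(99382 + 633*222)) = (-427907 + 171)*(-288939 + 379/(99382 + 140526)) = -427736*(-288939 + 379/239908) = -427736*(-69318777233/239908) = 7412534124633622/59977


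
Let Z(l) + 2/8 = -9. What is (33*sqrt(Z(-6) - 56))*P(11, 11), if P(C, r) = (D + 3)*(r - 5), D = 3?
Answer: 1782*I*sqrt(29) ≈ 9596.4*I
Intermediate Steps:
Z(l) = -37/4 (Z(l) = -1/4 - 9 = -37/4)
P(C, r) = -30 + 6*r (P(C, r) = (3 + 3)*(r - 5) = 6*(-5 + r) = -30 + 6*r)
(33*sqrt(Z(-6) - 56))*P(11, 11) = (33*sqrt(-37/4 - 56))*(-30 + 6*11) = (33*sqrt(-261/4))*(-30 + 66) = (33*(3*I*sqrt(29)/2))*36 = (99*I*sqrt(29)/2)*36 = 1782*I*sqrt(29)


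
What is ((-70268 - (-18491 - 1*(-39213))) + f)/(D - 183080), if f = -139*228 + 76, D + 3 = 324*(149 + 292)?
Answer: 122606/40199 ≈ 3.0500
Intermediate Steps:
D = 142881 (D = -3 + 324*(149 + 292) = -3 + 324*441 = -3 + 142884 = 142881)
f = -31616 (f = -31692 + 76 = -31616)
((-70268 - (-18491 - 1*(-39213))) + f)/(D - 183080) = ((-70268 - (-18491 - 1*(-39213))) - 31616)/(142881 - 183080) = ((-70268 - (-18491 + 39213)) - 31616)/(-40199) = ((-70268 - 1*20722) - 31616)*(-1/40199) = ((-70268 - 20722) - 31616)*(-1/40199) = (-90990 - 31616)*(-1/40199) = -122606*(-1/40199) = 122606/40199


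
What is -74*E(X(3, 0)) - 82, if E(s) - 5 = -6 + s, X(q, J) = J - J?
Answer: -8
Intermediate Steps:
X(q, J) = 0
E(s) = -1 + s (E(s) = 5 + (-6 + s) = -1 + s)
-74*E(X(3, 0)) - 82 = -74*(-1 + 0) - 82 = -74*(-1) - 82 = 74 - 82 = -8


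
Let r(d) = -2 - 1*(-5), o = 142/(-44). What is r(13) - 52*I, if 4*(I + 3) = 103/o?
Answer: 40747/71 ≈ 573.90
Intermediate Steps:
o = -71/22 (o = 142*(-1/44) = -71/22 ≈ -3.2273)
r(d) = 3 (r(d) = -2 + 5 = 3)
I = -1559/142 (I = -3 + (103/(-71/22))/4 = -3 + (103*(-22/71))/4 = -3 + (¼)*(-2266/71) = -3 - 1133/142 = -1559/142 ≈ -10.979)
r(13) - 52*I = 3 - 52*(-1559/142) = 3 + 40534/71 = 40747/71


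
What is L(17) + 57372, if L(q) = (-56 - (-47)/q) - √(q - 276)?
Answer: 974419/17 - I*√259 ≈ 57319.0 - 16.093*I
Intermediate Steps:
L(q) = -56 - √(-276 + q) + 47/q (L(q) = (-56 + 47/q) - √(-276 + q) = -56 - √(-276 + q) + 47/q)
L(17) + 57372 = (-56 - √(-276 + 17) + 47/17) + 57372 = (-56 - √(-259) + 47*(1/17)) + 57372 = (-56 - I*√259 + 47/17) + 57372 = (-905/17 - I*√259) + 57372 = 974419/17 - I*√259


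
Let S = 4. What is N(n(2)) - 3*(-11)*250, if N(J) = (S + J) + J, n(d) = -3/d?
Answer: 8251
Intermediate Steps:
N(J) = 4 + 2*J (N(J) = (4 + J) + J = 4 + 2*J)
N(n(2)) - 3*(-11)*250 = (4 + 2*(-3/2)) - 3*(-11)*250 = (4 + 2*(-3*1/2)) + 33*250 = (4 + 2*(-3/2)) + 8250 = (4 - 3) + 8250 = 1 + 8250 = 8251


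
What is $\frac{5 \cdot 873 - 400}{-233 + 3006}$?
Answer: $\frac{3965}{2773} \approx 1.4299$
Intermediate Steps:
$\frac{5 \cdot 873 - 400}{-233 + 3006} = \frac{4365 - 400}{2773} = 3965 \cdot \frac{1}{2773} = \frac{3965}{2773}$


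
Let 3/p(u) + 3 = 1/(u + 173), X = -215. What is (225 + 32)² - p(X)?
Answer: 8388349/127 ≈ 66050.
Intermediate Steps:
p(u) = 3/(-3 + 1/(173 + u)) (p(u) = 3/(-3 + 1/(u + 173)) = 3/(-3 + 1/(173 + u)))
(225 + 32)² - p(X) = (225 + 32)² - 3*(-173 - 1*(-215))/(518 + 3*(-215)) = 257² - 3*(-173 + 215)/(518 - 645) = 66049 - 3*42/(-127) = 66049 - 3*(-1)*42/127 = 66049 - 1*(-126/127) = 66049 + 126/127 = 8388349/127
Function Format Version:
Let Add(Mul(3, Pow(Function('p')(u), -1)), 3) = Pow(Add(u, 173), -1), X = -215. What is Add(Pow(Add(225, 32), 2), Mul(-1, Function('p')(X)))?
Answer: Rational(8388349, 127) ≈ 66050.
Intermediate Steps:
Function('p')(u) = Mul(3, Pow(Add(-3, Pow(Add(173, u), -1)), -1)) (Function('p')(u) = Mul(3, Pow(Add(-3, Pow(Add(u, 173), -1)), -1)) = Mul(3, Pow(Add(-3, Pow(Add(173, u), -1)), -1)))
Add(Pow(Add(225, 32), 2), Mul(-1, Function('p')(X))) = Add(Pow(Add(225, 32), 2), Mul(-1, Mul(3, Pow(Add(518, Mul(3, -215)), -1), Add(-173, Mul(-1, -215))))) = Add(Pow(257, 2), Mul(-1, Mul(3, Pow(Add(518, -645), -1), Add(-173, 215)))) = Add(66049, Mul(-1, Mul(3, Pow(-127, -1), 42))) = Add(66049, Mul(-1, Mul(3, Rational(-1, 127), 42))) = Add(66049, Mul(-1, Rational(-126, 127))) = Add(66049, Rational(126, 127)) = Rational(8388349, 127)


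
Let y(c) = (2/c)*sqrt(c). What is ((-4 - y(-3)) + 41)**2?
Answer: 4103/3 + 148*I*sqrt(3)/3 ≈ 1367.7 + 85.448*I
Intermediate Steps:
y(c) = 2/sqrt(c)
((-4 - y(-3)) + 41)**2 = ((-4 - 2/sqrt(-3)) + 41)**2 = ((-4 - 2*(-I*sqrt(3)/3)) + 41)**2 = ((-4 - (-2)*I*sqrt(3)/3) + 41)**2 = ((-4 + 2*I*sqrt(3)/3) + 41)**2 = (37 + 2*I*sqrt(3)/3)**2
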